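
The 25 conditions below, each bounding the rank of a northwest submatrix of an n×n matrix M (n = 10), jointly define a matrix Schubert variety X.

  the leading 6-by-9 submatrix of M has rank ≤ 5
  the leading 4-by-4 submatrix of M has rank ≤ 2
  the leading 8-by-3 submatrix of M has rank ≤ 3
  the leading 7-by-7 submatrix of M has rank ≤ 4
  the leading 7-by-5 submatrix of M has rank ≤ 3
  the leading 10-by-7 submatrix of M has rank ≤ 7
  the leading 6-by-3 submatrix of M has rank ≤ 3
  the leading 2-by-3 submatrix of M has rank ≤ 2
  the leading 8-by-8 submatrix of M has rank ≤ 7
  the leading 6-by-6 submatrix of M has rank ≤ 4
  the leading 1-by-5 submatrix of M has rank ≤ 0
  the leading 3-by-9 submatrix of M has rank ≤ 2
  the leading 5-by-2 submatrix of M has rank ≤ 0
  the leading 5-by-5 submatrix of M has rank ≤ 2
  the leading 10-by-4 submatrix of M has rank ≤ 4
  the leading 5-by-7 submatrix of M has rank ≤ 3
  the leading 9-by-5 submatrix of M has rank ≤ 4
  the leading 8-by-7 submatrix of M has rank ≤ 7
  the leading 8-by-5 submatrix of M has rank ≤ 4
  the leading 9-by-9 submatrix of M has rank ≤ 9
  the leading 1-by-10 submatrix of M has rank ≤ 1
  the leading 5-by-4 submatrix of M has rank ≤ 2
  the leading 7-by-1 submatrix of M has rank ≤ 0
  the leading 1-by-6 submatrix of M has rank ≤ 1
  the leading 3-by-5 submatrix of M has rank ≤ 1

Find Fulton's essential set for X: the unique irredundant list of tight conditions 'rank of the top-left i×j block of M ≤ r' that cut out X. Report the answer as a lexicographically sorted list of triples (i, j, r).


The tightest implied rank at each (i,j), from the 25 conditions:

  0 0 0 0 0 1 1 1 1 1
  0 0 1 1 1 2 2 2 2 2
  0 0 1 1 1 2 2 2 2 3
  0 0 1 2 2 3 3 3 3 4
  0 0 1 2 2 3 3 4 4 5
  0 1 2 3 3 4 4 5 5 6
  0 1 2 3 3 4 4 5 6 7
  1 2 3 4 4 5 5 6 7 8
  1 2 3 4 4 5 6 7 8 9
  1 2 3 4 5 6 7 8 9 10

the unique w with this rank table is (6, 3, 10, 4, 8, 2, 9, 1, 7, 5).

Rothe diagram D(w) (25 cells), 10 SE-corners (essential conditions):

[(1, 5, 0), (3, 5, 1), (3, 9, 2), (5, 2, 0), (5, 5, 2), (5, 7, 3), (7, 1, 0), (7, 5, 3), (7, 7, 4), (9, 5, 4)]


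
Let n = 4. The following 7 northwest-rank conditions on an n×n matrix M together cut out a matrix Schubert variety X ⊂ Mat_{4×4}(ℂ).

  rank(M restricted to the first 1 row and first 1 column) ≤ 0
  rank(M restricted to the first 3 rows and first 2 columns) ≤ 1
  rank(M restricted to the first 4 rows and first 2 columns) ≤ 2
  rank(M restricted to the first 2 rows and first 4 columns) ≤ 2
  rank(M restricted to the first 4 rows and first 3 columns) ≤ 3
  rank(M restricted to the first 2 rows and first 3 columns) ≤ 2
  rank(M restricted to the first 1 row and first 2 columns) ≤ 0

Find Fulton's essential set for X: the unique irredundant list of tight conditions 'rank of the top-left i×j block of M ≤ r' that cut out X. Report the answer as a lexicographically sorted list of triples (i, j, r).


Reconstructing r_w from the 7 given conditions:

  R[1]: 0 | 0 | 1 | 1
  R[2]: 1 | 1 | 2 | 2
  R[3]: 1 | 1 | 2 | 3
  R[4]: 1 | 2 | 3 | 4

second differences of R give the permutation w = (3, 1, 4, 2).

2 SE-corners of the 3-cell Rothe diagram give Ess(w):

[(1, 2, 0), (3, 2, 1)]


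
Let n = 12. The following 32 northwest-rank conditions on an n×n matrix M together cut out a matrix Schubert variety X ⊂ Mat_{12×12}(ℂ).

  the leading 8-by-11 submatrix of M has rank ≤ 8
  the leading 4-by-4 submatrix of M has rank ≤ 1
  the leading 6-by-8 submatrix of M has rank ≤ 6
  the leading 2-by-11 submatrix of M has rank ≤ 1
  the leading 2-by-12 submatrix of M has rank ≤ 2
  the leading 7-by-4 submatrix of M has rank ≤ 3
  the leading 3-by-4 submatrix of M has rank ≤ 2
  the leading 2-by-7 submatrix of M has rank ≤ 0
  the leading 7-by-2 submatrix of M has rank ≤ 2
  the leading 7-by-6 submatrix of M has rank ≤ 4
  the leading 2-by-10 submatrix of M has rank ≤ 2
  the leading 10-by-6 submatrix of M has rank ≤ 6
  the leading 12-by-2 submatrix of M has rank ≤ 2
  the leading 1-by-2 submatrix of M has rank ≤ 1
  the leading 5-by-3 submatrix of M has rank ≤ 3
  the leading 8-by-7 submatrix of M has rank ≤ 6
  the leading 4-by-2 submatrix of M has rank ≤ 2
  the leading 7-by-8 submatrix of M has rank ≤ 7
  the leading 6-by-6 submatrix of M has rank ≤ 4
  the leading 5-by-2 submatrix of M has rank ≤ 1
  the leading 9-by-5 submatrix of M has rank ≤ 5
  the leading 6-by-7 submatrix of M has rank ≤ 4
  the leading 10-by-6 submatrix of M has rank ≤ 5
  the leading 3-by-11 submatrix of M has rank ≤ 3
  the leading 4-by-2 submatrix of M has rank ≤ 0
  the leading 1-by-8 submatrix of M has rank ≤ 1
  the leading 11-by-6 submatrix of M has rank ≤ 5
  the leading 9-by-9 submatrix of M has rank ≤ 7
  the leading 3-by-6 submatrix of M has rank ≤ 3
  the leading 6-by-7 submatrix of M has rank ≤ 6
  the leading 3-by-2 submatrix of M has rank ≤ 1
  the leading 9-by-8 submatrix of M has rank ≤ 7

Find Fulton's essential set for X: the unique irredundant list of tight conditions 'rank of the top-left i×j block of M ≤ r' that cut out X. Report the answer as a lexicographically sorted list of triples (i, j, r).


Reconstructing r_w from the 32 given conditions:

  0 | 0 | 0 | 0 | 0 | 0 | 0 | 1 | 1 | 1 | 1 | 1
  0 | 0 | 0 | 0 | 0 | 0 | 0 | 1 | 1 | 1 | 1 | 2
  0 | 0 | 1 | 1 | 1 | 1 | 1 | 2 | 2 | 2 | 2 | 3
  0 | 0 | 1 | 1 | 2 | 2 | 2 | 3 | 3 | 3 | 3 | 4
  1 | 1 | 2 | 2 | 3 | 3 | 3 | 4 | 4 | 4 | 4 | 5
  1 | 2 | 3 | 3 | 4 | 4 | 4 | 5 | 5 | 5 | 5 | 6
  1 | 2 | 3 | 3 | 4 | 4 | 5 | 6 | 6 | 6 | 6 | 7
  1 | 2 | 3 | 4 | 5 | 5 | 6 | 7 | 7 | 7 | 7 | 8
  1 | 2 | 3 | 4 | 5 | 5 | 6 | 7 | 7 | 8 | 8 | 9
  1 | 2 | 3 | 4 | 5 | 5 | 6 | 7 | 8 | 9 | 9 | 10
  1 | 2 | 3 | 4 | 5 | 5 | 6 | 7 | 8 | 9 | 10 | 11
  1 | 2 | 3 | 4 | 5 | 6 | 7 | 8 | 9 | 10 | 11 | 12

giving w = (8, 12, 3, 5, 1, 2, 7, 4, 10, 9, 11, 6) via Δ²R.

Fulton essential set (8 of the 28 Rothe cells):

[(2, 7, 0), (2, 11, 1), (4, 2, 0), (4, 4, 1), (7, 4, 3), (7, 6, 4), (9, 9, 7), (11, 6, 5)]


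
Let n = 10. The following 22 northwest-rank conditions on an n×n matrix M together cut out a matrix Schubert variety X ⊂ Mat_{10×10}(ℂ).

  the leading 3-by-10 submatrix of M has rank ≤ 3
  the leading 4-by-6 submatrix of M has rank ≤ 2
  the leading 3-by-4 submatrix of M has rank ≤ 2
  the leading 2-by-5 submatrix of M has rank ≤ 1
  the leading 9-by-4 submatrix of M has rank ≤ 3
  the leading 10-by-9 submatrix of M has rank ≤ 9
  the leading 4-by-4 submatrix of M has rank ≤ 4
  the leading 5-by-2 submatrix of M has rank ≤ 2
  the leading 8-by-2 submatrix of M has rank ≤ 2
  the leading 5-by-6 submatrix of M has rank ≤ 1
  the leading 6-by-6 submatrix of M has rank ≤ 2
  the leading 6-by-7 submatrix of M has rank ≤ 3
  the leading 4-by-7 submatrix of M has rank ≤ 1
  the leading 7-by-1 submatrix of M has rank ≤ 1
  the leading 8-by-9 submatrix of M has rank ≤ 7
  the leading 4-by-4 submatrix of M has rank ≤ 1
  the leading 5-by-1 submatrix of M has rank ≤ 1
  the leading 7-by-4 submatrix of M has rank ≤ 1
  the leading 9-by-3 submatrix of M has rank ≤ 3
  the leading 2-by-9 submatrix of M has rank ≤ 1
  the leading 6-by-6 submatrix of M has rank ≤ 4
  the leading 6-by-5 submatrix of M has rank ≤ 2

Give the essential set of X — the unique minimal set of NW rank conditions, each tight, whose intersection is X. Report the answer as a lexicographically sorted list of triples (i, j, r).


Recovering R(i,j) via the rank-extension bound from the 22 conditions:

  1, 1, 1, 1, 1, 1, 1, 1, 1, 1
  1, 1, 1, 1, 1, 1, 1, 1, 1, 2
  1, 1, 1, 1, 1, 1, 1, 2, 2, 3
  1, 1, 1, 1, 1, 1, 1, 2, 3, 4
  1, 1, 1, 1, 1, 1, 2, 3, 4, 5
  1, 1, 1, 1, 2, 2, 3, 4, 5, 6
  1, 1, 1, 1, 2, 3, 4, 5, 6, 7
  1, 2, 2, 2, 3, 4, 5, 6, 7, 8
  1, 2, 3, 3, 4, 5, 6, 7, 8, 9
  1, 2, 3, 4, 5, 6, 7, 8, 9, 10

giving w = (1, 10, 8, 9, 7, 5, 6, 2, 3, 4) via Δ²R.

4 SE-corners of the 31-cell Rothe diagram give Ess(w):

[(2, 9, 1), (4, 7, 1), (5, 6, 1), (7, 4, 1)]


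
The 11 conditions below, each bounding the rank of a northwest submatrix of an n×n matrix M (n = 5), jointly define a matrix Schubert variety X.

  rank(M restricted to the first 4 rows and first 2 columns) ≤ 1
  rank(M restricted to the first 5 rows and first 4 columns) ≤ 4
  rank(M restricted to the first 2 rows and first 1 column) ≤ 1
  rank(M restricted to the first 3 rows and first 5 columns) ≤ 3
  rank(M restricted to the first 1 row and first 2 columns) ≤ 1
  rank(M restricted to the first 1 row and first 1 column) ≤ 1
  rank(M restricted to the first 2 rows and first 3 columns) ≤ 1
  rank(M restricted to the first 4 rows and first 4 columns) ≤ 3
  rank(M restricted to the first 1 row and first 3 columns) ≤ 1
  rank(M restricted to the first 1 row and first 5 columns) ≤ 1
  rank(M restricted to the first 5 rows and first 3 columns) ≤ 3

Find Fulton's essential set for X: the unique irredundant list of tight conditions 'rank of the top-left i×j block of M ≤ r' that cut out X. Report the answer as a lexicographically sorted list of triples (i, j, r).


Recovering R(i,j) via the rank-extension bound from the 11 conditions:

  i=1: 1  1  1  1  1
  i=2: 1  1  1  2  2
  i=3: 1  1  2  3  3
  i=4: 1  1  2  3  4
  i=5: 1  2  3  4  5

the unique w with this rank table is (1, 4, 3, 5, 2).

Fulton essential set (2 of the 4 Rothe cells):

[(2, 3, 1), (4, 2, 1)]


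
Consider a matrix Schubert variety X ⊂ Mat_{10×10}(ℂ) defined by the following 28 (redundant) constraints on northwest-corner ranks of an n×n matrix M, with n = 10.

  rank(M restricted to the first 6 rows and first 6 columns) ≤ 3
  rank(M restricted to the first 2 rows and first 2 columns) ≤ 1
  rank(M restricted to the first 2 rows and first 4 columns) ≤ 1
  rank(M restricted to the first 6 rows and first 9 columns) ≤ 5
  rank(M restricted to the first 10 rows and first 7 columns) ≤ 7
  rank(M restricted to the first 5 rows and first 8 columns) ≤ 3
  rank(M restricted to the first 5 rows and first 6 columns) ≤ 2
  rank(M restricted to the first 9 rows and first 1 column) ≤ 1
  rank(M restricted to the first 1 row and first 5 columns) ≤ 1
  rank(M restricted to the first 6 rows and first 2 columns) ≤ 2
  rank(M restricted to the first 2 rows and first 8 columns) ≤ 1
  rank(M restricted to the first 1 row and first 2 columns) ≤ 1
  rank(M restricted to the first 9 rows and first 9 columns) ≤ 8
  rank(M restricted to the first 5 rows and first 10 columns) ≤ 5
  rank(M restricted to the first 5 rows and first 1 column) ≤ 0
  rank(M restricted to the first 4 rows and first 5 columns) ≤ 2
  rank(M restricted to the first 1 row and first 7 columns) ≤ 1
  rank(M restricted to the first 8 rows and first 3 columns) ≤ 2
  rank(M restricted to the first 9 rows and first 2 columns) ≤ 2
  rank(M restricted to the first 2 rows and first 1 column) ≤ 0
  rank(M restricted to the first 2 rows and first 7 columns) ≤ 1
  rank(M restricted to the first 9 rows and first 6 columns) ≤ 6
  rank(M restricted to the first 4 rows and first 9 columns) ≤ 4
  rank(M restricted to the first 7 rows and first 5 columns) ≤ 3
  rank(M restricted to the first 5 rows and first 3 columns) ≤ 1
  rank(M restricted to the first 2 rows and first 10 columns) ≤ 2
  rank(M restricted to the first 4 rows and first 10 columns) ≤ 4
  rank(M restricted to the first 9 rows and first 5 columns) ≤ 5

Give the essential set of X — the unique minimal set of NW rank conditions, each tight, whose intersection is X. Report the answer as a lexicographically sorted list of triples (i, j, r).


Reconstructing r_w from the 28 given conditions:

  i=1: 0, 1, 1, 1, 1, 1, 1, 1, 1, 1
  i=2: 0, 1, 1, 1, 1, 1, 1, 1, 2, 2
  i=3: 0, 1, 1, 2, 2, 2, 2, 2, 3, 3
  i=4: 0, 1, 1, 2, 2, 2, 3, 3, 4, 4
  i=5: 0, 1, 1, 2, 2, 2, 3, 3, 4, 5
  i=6: 1, 2, 2, 3, 3, 3, 4, 4, 5, 6
  i=7: 1, 2, 2, 3, 3, 4, 5, 5, 6, 7
  i=8: 1, 2, 2, 3, 4, 5, 6, 6, 7, 8
  i=9: 1, 2, 3, 4, 5, 6, 7, 7, 8, 9
  i=10: 1, 2, 3, 4, 5, 6, 7, 8, 9, 10

the unique w with this rank table is (2, 9, 4, 7, 10, 1, 6, 5, 3, 8).

D(w) has 22 cells with 7 SE-corners; essential set:

[(2, 8, 1), (5, 1, 0), (5, 3, 1), (5, 6, 2), (5, 8, 3), (7, 5, 3), (8, 3, 2)]


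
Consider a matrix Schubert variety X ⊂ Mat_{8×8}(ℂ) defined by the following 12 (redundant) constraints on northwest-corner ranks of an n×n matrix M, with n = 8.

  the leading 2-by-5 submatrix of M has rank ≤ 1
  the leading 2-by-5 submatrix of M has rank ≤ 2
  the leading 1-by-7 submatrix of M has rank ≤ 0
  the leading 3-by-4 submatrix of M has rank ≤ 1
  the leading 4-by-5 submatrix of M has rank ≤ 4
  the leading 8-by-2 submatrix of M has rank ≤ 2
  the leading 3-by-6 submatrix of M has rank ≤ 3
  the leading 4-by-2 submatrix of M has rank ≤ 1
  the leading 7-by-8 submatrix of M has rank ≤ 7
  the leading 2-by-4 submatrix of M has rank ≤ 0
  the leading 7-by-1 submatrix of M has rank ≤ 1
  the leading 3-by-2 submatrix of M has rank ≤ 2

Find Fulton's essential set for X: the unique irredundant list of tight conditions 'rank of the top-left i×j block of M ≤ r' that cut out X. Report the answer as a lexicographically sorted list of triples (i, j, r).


The tightest implied rank at each (i,j), from the 12 conditions:

  row 1: 0 | 0 | 0 | 0 | 0 | 0 | 0 | 1
  row 2: 0 | 0 | 0 | 0 | 1 | 1 | 1 | 2
  row 3: 1 | 1 | 1 | 1 | 2 | 2 | 2 | 3
  row 4: 1 | 1 | 2 | 2 | 3 | 3 | 3 | 4
  row 5: 1 | 2 | 3 | 3 | 4 | 4 | 4 | 5
  row 6: 1 | 2 | 3 | 4 | 5 | 5 | 5 | 6
  row 7: 1 | 2 | 3 | 4 | 5 | 6 | 6 | 7
  row 8: 1 | 2 | 3 | 4 | 5 | 6 | 7 | 8

so w = (8, 5, 1, 3, 2, 4, 6, 7).

ℓ(w)=12; the 3 essential cells (i,j,r):

[(1, 7, 0), (2, 4, 0), (4, 2, 1)]


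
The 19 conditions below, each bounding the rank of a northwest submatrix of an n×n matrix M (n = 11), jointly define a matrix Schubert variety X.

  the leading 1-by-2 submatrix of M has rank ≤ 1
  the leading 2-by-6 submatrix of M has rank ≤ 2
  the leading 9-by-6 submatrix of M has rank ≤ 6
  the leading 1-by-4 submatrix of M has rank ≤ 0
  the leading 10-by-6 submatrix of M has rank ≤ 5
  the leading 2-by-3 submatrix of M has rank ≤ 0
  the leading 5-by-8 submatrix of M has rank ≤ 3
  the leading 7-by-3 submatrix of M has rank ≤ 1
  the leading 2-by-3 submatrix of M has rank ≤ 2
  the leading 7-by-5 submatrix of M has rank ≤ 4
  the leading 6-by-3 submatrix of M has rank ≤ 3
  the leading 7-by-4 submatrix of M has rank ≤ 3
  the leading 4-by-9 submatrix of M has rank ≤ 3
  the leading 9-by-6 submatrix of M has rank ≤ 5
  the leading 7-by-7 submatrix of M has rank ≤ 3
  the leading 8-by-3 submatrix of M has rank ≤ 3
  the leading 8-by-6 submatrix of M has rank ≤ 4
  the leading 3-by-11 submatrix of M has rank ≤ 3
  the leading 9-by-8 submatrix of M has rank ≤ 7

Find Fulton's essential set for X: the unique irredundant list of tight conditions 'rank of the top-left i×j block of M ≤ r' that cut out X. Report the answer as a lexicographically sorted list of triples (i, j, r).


Recovering R(i,j) via the rank-extension bound from the 19 conditions:

  i=1: 0, 0, 0, 0, 1, 1, 1, 1, 1, 1, 1
  i=2: 0, 0, 0, 1, 2, 2, 2, 2, 2, 2, 2
  i=3: 1, 1, 1, 2, 3, 3, 3, 3, 3, 3, 3
  i=4: 1, 1, 1, 2, 3, 3, 3, 3, 3, 4, 4
  i=5: 1, 1, 1, 2, 3, 3, 3, 3, 4, 5, 5
  i=6: 1, 1, 1, 2, 3, 3, 3, 4, 5, 6, 6
  i=7: 1, 1, 1, 2, 3, 3, 3, 4, 5, 6, 7
  i=8: 1, 2, 2, 3, 4, 4, 4, 5, 6, 7, 8
  i=9: 1, 2, 3, 4, 5, 5, 5, 6, 7, 8, 9
  i=10: 1, 2, 3, 4, 5, 5, 6, 7, 8, 9, 10
  i=11: 1, 2, 3, 4, 5, 6, 7, 8, 9, 10, 11

hence w(1..11) = (5, 4, 1, 10, 9, 8, 11, 2, 3, 7, 6).

Fulton essential set (7 of the 27 Rothe cells):

[(1, 4, 0), (2, 3, 0), (4, 9, 3), (5, 8, 3), (7, 3, 1), (7, 7, 3), (10, 6, 5)]


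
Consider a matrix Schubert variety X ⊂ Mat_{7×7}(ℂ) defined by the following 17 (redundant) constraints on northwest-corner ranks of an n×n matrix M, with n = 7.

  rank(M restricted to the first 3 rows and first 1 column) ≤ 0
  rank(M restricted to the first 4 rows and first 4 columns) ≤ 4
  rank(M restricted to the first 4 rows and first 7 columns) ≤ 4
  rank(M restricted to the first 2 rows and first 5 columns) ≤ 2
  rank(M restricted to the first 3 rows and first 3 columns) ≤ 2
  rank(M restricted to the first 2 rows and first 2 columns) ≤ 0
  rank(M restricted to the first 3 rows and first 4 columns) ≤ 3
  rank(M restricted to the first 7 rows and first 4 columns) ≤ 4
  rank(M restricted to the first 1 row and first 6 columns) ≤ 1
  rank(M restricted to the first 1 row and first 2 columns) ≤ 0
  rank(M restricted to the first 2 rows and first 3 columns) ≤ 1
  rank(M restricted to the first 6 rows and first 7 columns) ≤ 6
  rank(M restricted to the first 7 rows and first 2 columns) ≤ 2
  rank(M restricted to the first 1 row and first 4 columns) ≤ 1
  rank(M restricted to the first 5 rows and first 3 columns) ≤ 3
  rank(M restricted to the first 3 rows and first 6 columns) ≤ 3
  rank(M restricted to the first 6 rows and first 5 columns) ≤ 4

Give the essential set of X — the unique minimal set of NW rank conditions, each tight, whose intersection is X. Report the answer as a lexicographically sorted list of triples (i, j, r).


Reconstructing r_w from the 17 given conditions:

  i=1: 0, 0, 1, 1, 1, 1, 1
  i=2: 0, 0, 1, 2, 2, 2, 2
  i=3: 0, 1, 2, 3, 3, 3, 3
  i=4: 1, 2, 3, 4, 4, 4, 4
  i=5: 1, 2, 3, 4, 4, 5, 5
  i=6: 1, 2, 3, 4, 4, 5, 6
  i=7: 1, 2, 3, 4, 5, 6, 7

giving w = (3, 4, 2, 1, 6, 7, 5) via Δ²R.

3 SE-corners of the 7-cell Rothe diagram give Ess(w):

[(2, 2, 0), (3, 1, 0), (6, 5, 4)]


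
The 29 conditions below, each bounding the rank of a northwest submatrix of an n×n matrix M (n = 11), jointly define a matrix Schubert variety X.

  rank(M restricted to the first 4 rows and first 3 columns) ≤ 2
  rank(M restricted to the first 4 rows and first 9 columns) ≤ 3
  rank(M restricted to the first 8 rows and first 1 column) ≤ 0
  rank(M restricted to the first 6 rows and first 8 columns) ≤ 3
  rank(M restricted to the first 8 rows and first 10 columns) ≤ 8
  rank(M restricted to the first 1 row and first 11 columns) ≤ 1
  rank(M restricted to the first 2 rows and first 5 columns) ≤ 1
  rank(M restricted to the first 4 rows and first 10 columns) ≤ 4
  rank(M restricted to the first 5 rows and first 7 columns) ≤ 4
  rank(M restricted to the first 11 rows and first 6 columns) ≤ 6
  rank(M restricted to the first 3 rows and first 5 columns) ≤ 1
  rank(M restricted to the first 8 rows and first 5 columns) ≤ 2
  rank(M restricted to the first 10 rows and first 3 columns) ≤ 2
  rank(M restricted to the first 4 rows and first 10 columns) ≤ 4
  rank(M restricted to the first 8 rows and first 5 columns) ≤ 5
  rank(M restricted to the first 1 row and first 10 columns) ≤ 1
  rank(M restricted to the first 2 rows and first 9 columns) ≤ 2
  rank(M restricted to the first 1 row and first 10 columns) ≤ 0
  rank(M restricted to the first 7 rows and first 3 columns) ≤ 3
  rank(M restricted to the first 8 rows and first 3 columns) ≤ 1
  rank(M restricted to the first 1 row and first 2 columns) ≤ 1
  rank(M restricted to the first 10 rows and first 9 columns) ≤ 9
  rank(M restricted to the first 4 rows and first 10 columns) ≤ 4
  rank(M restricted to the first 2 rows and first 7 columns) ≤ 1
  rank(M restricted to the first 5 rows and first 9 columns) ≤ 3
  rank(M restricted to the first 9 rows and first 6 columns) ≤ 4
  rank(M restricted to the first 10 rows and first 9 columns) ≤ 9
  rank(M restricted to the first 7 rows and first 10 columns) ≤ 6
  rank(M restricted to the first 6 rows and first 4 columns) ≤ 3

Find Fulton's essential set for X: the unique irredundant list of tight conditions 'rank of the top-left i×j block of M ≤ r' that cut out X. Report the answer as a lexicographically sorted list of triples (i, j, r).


Rank table r_w(11×11) implied by the 29 constraints:

  row 1: 0  0  0  0  0  0  0  0  0  0  1
  row 2: 0  1  1  1  1  1  1  1  1  1  2
  row 3: 0  1  1  1  1  2  2  2  2  2  3
  row 4: 0  1  1  2  2  3  3  3  3  3  4
  row 5: 0  1  1  2  2  3  3  3  3  4  5
  row 6: 0  1  1  2  2  3  3  3  4  5  6
  row 7: 0  1  1  2  2  3  4  4  5  6  7
  row 8: 0  1  1  2  2  3  4  5  6  7  8
  row 9: 1  2  2  3  3  4  5  6  7  8  9
  row 10: 1  2  2  3  4  5  6  7  8  9  10
  row 11: 1  2  3  4  5  6  7  8  9  10  11

so w = (11, 2, 6, 4, 10, 9, 7, 8, 1, 5, 3).

D(w) has 35 cells with 8 SE-corners; essential set:

[(1, 10, 0), (3, 5, 1), (5, 9, 3), (6, 8, 3), (8, 1, 0), (8, 3, 1), (8, 5, 2), (10, 3, 2)]


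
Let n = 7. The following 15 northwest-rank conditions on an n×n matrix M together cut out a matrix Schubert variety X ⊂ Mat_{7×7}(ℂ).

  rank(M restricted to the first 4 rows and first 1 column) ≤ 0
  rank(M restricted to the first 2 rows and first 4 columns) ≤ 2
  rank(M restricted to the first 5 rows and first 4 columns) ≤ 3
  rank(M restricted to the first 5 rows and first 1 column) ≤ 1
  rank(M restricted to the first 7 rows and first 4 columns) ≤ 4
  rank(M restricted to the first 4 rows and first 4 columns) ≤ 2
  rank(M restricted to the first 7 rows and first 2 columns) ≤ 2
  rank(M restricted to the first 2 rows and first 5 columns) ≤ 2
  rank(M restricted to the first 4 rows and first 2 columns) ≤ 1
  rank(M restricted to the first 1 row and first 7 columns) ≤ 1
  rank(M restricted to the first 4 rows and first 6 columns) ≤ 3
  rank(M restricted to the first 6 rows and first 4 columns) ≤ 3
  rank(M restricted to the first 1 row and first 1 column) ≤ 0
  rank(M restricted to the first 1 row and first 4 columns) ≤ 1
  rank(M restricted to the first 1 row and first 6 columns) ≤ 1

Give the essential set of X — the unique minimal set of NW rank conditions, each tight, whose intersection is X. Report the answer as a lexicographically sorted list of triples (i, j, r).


Propagating the 15 rank bounds to every northwest block:

  i=1: 0 | 1 | 1 | 1 | 1 | 1 | 1
  i=2: 0 | 1 | 2 | 2 | 2 | 2 | 2
  i=3: 0 | 1 | 2 | 2 | 3 | 3 | 3
  i=4: 0 | 1 | 2 | 2 | 3 | 3 | 4
  i=5: 1 | 2 | 3 | 3 | 4 | 4 | 5
  i=6: 1 | 2 | 3 | 3 | 4 | 5 | 6
  i=7: 1 | 2 | 3 | 4 | 5 | 6 | 7

second differences of R give the permutation w = (2, 3, 5, 7, 1, 6, 4).

Rothe diagram D(w) (8 cells), 4 SE-corners (essential conditions):

[(4, 1, 0), (4, 4, 2), (4, 6, 3), (6, 4, 3)]


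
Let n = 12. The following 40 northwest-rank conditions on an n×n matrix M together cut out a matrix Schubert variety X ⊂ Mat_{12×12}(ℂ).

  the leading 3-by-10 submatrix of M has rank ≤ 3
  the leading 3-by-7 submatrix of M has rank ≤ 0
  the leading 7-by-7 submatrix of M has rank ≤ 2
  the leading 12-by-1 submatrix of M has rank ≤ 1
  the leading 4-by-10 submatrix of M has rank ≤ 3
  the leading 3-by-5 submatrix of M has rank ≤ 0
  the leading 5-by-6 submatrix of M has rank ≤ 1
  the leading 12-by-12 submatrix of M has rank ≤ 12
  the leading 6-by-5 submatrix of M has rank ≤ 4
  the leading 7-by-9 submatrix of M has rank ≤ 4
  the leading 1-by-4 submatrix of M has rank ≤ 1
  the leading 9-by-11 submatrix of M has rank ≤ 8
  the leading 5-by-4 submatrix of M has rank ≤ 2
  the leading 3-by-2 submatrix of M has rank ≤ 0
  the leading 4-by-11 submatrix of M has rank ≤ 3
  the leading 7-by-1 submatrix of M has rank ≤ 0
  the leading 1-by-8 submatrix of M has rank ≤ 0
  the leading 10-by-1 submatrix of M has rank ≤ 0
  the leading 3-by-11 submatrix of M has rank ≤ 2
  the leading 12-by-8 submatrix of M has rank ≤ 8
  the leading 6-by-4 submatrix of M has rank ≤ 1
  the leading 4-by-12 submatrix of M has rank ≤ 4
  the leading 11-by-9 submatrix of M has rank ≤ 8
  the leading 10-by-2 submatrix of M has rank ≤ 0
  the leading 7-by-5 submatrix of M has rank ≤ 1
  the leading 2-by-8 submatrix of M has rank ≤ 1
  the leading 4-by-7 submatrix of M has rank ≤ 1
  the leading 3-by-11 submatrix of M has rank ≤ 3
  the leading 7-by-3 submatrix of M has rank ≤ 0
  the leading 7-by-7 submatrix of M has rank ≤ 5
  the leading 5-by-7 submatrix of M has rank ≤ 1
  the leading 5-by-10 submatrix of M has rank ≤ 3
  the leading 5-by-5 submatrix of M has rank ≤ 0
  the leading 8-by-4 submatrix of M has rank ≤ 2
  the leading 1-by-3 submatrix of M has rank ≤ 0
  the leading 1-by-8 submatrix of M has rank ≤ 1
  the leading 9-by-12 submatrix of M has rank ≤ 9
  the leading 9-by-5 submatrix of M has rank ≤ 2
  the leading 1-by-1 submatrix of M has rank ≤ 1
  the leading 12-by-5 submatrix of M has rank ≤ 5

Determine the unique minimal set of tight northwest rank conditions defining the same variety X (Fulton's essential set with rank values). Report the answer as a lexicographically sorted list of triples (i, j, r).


Rank table r_w(12×12) implied by the 40 constraints:

  i=1: 0 0 0 0 0 0 0 0 1 1 1 1
  i=2: 0 0 0 0 0 0 0 1 2 2 2 2
  i=3: 0 0 0 0 0 0 0 1 2 2 2 3
  i=4: 0 0 0 0 0 1 1 2 3 3 3 4
  i=5: 0 0 0 0 0 1 1 2 3 3 4 5
  i=6: 0 0 0 1 1 2 2 3 4 4 5 6
  i=7: 0 0 0 1 1 2 2 3 4 5 6 7
  i=8: 0 0 1 2 2 3 3 4 5 6 7 8
  i=9: 0 0 1 2 2 3 4 5 6 7 8 9
  i=10: 0 0 1 2 3 4 5 6 7 8 9 10
  i=11: 1 1 2 3 4 5 6 7 8 9 10 11
  i=12: 1 2 3 4 5 6 7 8 9 10 11 12

reading off 1-entries of Δ²R: w = (9, 8, 12, 6, 11, 4, 10, 3, 7, 5, 1, 2).

Fulton essential set (11 of the 51 Rothe cells):

[(1, 8, 0), (3, 7, 0), (3, 11, 2), (5, 5, 0), (5, 7, 1), (5, 10, 3), (7, 3, 0), (7, 5, 1), (7, 7, 2), (9, 5, 2), (10, 2, 0)]


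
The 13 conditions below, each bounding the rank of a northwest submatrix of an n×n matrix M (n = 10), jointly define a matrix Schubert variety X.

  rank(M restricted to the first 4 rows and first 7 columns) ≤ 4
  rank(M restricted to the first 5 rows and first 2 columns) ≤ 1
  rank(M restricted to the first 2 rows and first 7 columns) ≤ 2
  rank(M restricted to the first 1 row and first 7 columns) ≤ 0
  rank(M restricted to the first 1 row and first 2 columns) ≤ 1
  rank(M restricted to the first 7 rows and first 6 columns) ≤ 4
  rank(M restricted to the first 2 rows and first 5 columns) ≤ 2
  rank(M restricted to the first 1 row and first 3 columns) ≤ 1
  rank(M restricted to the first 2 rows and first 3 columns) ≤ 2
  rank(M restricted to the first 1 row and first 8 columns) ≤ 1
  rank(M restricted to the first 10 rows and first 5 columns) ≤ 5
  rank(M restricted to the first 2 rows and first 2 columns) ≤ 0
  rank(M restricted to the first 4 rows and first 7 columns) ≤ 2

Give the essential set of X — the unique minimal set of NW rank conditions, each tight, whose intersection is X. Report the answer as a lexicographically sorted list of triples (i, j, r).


Recovering R(i,j) via the rank-extension bound from the 13 conditions:

  0 | 0 | 0 | 0 | 0 | 0 | 0 | 1 | 1 | 1
  0 | 0 | 1 | 1 | 1 | 1 | 1 | 2 | 2 | 2
  1 | 1 | 2 | 2 | 2 | 2 | 2 | 3 | 3 | 3
  1 | 1 | 2 | 2 | 2 | 2 | 2 | 3 | 4 | 4
  1 | 1 | 2 | 3 | 3 | 3 | 3 | 4 | 5 | 5
  1 | 2 | 3 | 4 | 4 | 4 | 4 | 5 | 6 | 6
  1 | 2 | 3 | 4 | 4 | 4 | 5 | 6 | 7 | 7
  1 | 2 | 3 | 4 | 5 | 5 | 6 | 7 | 8 | 8
  1 | 2 | 3 | 4 | 5 | 6 | 7 | 8 | 9 | 9
  1 | 2 | 3 | 4 | 5 | 6 | 7 | 8 | 9 | 10

hence w(1..10) = (8, 3, 1, 9, 4, 2, 7, 5, 6, 10).

Rothe diagram D(w) (17 cells), 5 SE-corners (essential conditions):

[(1, 7, 0), (2, 2, 0), (4, 7, 2), (5, 2, 1), (7, 6, 4)]


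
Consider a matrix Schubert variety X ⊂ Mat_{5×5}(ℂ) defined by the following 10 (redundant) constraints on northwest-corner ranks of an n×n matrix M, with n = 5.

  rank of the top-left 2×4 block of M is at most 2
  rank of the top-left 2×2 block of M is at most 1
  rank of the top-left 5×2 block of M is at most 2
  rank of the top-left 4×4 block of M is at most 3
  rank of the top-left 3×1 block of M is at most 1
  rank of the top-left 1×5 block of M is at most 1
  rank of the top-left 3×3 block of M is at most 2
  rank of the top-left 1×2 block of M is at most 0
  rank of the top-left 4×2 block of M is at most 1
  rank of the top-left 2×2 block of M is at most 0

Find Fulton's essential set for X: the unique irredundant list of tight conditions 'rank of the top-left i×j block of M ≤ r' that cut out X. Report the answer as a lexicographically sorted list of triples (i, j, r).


Recovering R(i,j) via the rank-extension bound from the 10 conditions:

  row 1: 0 | 0 | 1 | 1 | 1
  row 2: 0 | 0 | 1 | 2 | 2
  row 3: 1 | 1 | 2 | 3 | 3
  row 4: 1 | 1 | 2 | 3 | 4
  row 5: 1 | 2 | 3 | 4 | 5

the unique w with this rank table is (3, 4, 1, 5, 2).

Fulton essential set (2 of the 5 Rothe cells):

[(2, 2, 0), (4, 2, 1)]


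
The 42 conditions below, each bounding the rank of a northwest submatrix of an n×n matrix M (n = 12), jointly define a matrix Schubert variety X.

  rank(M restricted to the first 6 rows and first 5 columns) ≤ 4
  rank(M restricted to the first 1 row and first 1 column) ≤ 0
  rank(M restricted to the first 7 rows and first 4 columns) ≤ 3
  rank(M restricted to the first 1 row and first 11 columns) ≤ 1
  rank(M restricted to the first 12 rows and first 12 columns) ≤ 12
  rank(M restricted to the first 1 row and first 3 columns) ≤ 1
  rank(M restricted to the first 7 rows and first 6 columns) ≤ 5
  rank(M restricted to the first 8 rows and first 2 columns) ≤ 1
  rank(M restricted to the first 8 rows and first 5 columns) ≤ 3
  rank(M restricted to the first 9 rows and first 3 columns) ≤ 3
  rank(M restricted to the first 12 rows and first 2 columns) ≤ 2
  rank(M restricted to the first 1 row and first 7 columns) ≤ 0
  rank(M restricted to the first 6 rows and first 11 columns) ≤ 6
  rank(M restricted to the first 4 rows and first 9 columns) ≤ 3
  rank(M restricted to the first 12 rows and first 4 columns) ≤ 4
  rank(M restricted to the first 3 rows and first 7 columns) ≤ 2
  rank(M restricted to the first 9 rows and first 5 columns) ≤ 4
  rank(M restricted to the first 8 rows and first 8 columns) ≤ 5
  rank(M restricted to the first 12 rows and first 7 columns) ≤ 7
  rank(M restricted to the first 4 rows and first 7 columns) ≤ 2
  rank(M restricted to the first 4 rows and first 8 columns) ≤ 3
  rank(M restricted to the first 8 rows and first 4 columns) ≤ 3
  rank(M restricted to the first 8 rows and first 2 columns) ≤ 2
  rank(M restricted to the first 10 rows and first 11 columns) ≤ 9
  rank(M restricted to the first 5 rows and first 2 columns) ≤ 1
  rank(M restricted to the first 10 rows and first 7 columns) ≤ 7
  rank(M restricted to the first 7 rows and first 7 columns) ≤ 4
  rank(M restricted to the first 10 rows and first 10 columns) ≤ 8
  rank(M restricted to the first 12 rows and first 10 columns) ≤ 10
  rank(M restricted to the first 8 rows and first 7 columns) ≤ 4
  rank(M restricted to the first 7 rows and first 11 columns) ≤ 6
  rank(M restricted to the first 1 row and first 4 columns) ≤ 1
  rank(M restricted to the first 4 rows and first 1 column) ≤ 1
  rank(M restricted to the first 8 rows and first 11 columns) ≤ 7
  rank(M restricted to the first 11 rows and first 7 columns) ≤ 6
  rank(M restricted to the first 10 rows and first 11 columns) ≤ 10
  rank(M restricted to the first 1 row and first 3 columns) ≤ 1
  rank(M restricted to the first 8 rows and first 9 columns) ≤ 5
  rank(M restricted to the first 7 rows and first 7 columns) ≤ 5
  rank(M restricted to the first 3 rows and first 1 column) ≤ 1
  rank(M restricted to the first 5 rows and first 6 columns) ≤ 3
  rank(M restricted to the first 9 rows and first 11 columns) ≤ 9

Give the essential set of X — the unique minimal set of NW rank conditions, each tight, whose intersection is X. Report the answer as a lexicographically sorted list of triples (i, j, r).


Computing R[i][j] = min implied NW-rank bound (n=12, 42 conditions):

  R[1]: 0 0 0 0 0 0 0 1 1 1 1 1
  R[2]: 1 1 1 1 1 1 1 2 2 2 2 2
  R[3]: 1 1 2 2 2 2 2 3 3 3 3 3
  R[4]: 1 1 2 2 2 2 2 3 3 4 4 4
  R[5]: 1 1 2 3 3 3 3 4 4 5 5 5
  R[6]: 1 1 2 3 3 4 4 5 5 6 6 6
  R[7]: 1 1 2 3 3 4 4 5 5 6 6 7
  R[8]: 1 1 2 3 3 4 4 5 5 6 7 8
  R[9]: 1 2 3 4 4 5 5 6 6 7 8 9
  R[10]: 1 2 3 4 5 6 6 7 7 8 9 10
  R[11]: 1 2 3 4 5 6 6 7 8 9 10 11
  R[12]: 1 2 3 4 5 6 7 8 9 10 11 12

second differences of R give the permutation w = (8, 1, 3, 10, 4, 6, 12, 11, 2, 5, 9, 7).

D(w) has 27 cells with 9 SE-corners; essential set:

[(1, 7, 0), (4, 7, 2), (4, 9, 3), (7, 11, 6), (8, 2, 1), (8, 5, 3), (8, 7, 4), (8, 9, 5), (11, 7, 6)]


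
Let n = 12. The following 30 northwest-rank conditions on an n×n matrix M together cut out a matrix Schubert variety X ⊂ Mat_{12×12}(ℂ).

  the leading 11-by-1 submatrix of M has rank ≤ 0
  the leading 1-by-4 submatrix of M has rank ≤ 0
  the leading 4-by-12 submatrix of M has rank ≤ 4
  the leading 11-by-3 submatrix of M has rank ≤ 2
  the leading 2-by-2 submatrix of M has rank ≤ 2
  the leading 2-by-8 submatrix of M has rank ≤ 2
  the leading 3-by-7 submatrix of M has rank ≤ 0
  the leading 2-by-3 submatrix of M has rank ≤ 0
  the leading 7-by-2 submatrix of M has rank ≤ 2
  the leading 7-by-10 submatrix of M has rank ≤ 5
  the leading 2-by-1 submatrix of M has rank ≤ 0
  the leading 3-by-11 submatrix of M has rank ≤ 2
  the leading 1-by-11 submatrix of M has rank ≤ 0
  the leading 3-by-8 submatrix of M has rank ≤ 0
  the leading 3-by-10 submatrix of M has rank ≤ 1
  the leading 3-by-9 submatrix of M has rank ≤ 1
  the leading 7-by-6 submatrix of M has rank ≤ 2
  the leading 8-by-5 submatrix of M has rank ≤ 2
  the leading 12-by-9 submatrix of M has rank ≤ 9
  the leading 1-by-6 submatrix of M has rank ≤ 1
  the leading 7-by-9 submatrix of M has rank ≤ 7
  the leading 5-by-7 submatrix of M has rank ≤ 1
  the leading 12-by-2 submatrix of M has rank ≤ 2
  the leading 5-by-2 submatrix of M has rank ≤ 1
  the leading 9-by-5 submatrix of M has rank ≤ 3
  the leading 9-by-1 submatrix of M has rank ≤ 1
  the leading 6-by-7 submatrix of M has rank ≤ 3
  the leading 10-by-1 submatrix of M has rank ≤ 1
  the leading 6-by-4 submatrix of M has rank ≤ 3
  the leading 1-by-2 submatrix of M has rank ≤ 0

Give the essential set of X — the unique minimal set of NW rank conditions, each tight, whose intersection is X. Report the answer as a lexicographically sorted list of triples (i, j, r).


The tightest implied rank at each (i,j), from the 30 conditions:

  0, 0, 0, 0, 0, 0, 0, 0, 0, 0, 0, 1
  0, 0, 0, 0, 0, 0, 0, 0, 1, 1, 1, 2
  0, 0, 0, 0, 0, 0, 0, 0, 1, 1, 2, 3
  0, 1, 1, 1, 1, 1, 1, 1, 2, 2, 3, 4
  0, 1, 1, 1, 1, 1, 1, 2, 3, 3, 4, 5
  0, 1, 2, 2, 2, 2, 2, 3, 4, 4, 5, 6
  0, 1, 2, 2, 2, 2, 3, 4, 5, 5, 6, 7
  0, 1, 2, 2, 2, 3, 4, 5, 6, 6, 7, 8
  0, 1, 2, 3, 3, 4, 5, 6, 7, 7, 8, 9
  0, 1, 2, 3, 4, 5, 6, 7, 8, 8, 9, 10
  0, 1, 2, 3, 4, 5, 6, 7, 8, 9, 10, 11
  1, 2, 3, 4, 5, 6, 7, 8, 9, 10, 11, 12

hence w(1..12) = (12, 9, 11, 2, 8, 3, 7, 6, 4, 5, 10, 1).

Rothe diagram D(w) (46 cells), 7 SE-corners (essential conditions):

[(1, 11, 0), (3, 8, 0), (3, 10, 1), (5, 7, 1), (7, 6, 2), (8, 5, 2), (11, 1, 0)]


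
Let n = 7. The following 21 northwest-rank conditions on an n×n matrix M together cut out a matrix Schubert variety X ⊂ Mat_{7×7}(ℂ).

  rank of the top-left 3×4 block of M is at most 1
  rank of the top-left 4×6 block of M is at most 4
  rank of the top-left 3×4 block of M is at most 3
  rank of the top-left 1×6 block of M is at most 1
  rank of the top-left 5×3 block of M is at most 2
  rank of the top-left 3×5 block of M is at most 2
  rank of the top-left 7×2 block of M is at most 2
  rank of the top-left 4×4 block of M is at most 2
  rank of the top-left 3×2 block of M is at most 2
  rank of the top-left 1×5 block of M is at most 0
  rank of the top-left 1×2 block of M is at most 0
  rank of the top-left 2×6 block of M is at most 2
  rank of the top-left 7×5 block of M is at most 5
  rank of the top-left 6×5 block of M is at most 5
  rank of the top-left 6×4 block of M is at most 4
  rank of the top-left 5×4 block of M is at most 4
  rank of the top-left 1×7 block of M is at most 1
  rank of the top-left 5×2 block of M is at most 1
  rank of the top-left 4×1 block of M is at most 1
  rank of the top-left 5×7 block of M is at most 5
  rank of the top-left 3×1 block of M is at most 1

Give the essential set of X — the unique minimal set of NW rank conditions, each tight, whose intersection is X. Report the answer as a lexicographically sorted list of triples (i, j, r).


Propagating the 21 rank bounds to every northwest block:

  R[1]: 0, 0, 0, 0, 0, 1, 1
  R[2]: 1, 1, 1, 1, 1, 2, 2
  R[3]: 1, 1, 1, 1, 2, 3, 3
  R[4]: 1, 1, 2, 2, 3, 4, 4
  R[5]: 1, 1, 2, 3, 4, 5, 5
  R[6]: 1, 2, 3, 4, 5, 6, 6
  R[7]: 1, 2, 3, 4, 5, 6, 7

the unique w with this rank table is (6, 1, 5, 3, 4, 2, 7).

3 SE-corners of the 10-cell Rothe diagram give Ess(w):

[(1, 5, 0), (3, 4, 1), (5, 2, 1)]


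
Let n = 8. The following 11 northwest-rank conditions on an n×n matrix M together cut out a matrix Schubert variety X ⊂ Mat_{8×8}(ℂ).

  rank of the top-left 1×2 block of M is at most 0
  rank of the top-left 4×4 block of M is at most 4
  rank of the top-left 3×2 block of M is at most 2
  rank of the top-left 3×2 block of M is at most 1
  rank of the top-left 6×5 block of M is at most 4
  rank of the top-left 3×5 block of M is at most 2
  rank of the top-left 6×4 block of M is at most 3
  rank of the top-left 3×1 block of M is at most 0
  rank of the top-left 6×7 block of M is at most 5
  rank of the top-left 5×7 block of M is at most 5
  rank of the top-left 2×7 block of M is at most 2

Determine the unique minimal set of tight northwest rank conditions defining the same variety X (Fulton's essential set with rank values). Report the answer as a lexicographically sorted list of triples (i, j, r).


Computing R[i][j] = min implied NW-rank bound (n=8, 11 conditions):

  R[1]: 0  0  1  1  1  1  1  1
  R[2]: 0  1  2  2  2  2  2  2
  R[3]: 0  1  2  2  2  3  3  3
  R[4]: 1  2  3  3  3  4  4  4
  R[5]: 1  2  3  3  4  5  5  5
  R[6]: 1  2  3  3  4  5  5  6
  R[7]: 1  2  3  4  5  6  6  7
  R[8]: 1  2  3  4  5  6  7  8

reading off 1-entries of Δ²R: w = (3, 2, 6, 1, 5, 8, 4, 7).

|D(w)|=9, |Ess(w)|=5:

[(1, 2, 0), (3, 1, 0), (3, 5, 2), (6, 4, 3), (6, 7, 5)]


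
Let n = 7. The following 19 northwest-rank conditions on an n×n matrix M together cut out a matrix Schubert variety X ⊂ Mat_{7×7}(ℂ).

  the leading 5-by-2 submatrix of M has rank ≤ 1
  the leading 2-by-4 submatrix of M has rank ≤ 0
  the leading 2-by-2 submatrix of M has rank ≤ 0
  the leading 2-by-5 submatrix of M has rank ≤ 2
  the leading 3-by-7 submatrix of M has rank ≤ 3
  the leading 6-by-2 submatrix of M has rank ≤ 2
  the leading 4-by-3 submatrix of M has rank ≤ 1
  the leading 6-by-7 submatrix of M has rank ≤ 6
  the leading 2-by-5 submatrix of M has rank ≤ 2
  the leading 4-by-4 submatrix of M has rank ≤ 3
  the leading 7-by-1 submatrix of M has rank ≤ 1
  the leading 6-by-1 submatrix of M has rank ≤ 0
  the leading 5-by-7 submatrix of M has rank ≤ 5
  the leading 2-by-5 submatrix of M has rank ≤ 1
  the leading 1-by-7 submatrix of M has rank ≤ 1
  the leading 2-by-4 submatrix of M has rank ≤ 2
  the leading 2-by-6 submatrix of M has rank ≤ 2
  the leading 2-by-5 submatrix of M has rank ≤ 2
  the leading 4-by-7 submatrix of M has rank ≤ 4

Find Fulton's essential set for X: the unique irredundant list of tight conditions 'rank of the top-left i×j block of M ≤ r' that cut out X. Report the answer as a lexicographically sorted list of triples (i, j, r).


Rank table r_w(7×7) implied by the 19 constraints:

  R[1]: 0 0 0 0 1 1 1
  R[2]: 0 0 0 0 1 2 2
  R[3]: 0 1 1 1 2 3 3
  R[4]: 0 1 1 2 3 4 4
  R[5]: 0 1 2 3 4 5 5
  R[6]: 0 1 2 3 4 5 6
  R[7]: 1 2 3 4 5 6 7

second differences of R give the permutation w = (5, 6, 2, 4, 3, 7, 1).

D(w) has 13 cells with 3 SE-corners; essential set:

[(2, 4, 0), (4, 3, 1), (6, 1, 0)]


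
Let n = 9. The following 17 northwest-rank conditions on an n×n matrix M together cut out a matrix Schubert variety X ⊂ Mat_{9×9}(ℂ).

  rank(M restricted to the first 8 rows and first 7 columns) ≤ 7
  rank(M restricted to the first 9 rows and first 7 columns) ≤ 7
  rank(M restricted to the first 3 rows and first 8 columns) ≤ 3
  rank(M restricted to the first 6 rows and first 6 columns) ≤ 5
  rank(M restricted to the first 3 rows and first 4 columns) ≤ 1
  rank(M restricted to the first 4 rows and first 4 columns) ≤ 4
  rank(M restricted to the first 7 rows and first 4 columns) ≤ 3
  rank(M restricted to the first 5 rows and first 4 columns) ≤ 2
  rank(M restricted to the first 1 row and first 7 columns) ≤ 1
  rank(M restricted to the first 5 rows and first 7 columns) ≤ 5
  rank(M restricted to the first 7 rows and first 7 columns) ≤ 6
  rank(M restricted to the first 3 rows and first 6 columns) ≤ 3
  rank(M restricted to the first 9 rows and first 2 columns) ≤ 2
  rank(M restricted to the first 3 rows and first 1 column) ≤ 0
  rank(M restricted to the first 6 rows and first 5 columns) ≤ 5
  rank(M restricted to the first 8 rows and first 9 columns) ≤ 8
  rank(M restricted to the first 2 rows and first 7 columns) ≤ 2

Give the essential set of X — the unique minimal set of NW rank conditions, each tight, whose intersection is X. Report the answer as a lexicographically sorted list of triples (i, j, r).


Computing R[i][j] = min implied NW-rank bound (n=9, 17 conditions):

  i=1: 0 | 1 | 1 | 1 | 1 | 1 | 1 | 1 | 1
  i=2: 0 | 1 | 1 | 1 | 2 | 2 | 2 | 2 | 2
  i=3: 0 | 1 | 1 | 1 | 2 | 3 | 3 | 3 | 3
  i=4: 1 | 2 | 2 | 2 | 3 | 4 | 4 | 4 | 4
  i=5: 1 | 2 | 2 | 2 | 3 | 4 | 5 | 5 | 5
  i=6: 1 | 2 | 3 | 3 | 4 | 5 | 6 | 6 | 6
  i=7: 1 | 2 | 3 | 3 | 4 | 5 | 6 | 7 | 7
  i=8: 1 | 2 | 3 | 4 | 5 | 6 | 7 | 8 | 8
  i=9: 1 | 2 | 3 | 4 | 5 | 6 | 7 | 8 | 9

reading off 1-entries of Δ²R: w = (2, 5, 6, 1, 7, 3, 8, 4, 9).

4 SE-corners of the 10-cell Rothe diagram give Ess(w):

[(3, 1, 0), (3, 4, 1), (5, 4, 2), (7, 4, 3)]
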